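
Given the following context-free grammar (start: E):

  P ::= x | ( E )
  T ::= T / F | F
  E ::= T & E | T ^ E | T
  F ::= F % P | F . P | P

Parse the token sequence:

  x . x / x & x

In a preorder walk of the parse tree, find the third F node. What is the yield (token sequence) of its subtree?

[E [T [T [F [F [P x]] . [P x]]] / [F [P x]]] & [E [T [F [P x]]]]]

x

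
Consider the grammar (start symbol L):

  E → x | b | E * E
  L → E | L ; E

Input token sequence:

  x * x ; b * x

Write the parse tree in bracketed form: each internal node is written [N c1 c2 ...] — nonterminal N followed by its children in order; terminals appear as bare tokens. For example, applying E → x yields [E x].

L
L ; E
E ; E
E * E ; E
x * E ; E
x * x ; E
x * x ; E * E
x * x ; b * E
x * x ; b * x

[L [L [E [E x] * [E x]]] ; [E [E b] * [E x]]]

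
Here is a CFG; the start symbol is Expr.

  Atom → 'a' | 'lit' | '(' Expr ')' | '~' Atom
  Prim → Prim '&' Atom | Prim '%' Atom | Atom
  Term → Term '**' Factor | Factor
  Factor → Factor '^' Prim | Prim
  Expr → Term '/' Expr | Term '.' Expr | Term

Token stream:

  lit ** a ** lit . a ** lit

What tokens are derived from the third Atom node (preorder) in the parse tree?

lit

[Expr [Term [Term [Term [Factor [Prim [Atom lit]]]] ** [Factor [Prim [Atom a]]]] ** [Factor [Prim [Atom lit]]]] . [Expr [Term [Term [Factor [Prim [Atom a]]]] ** [Factor [Prim [Atom lit]]]]]]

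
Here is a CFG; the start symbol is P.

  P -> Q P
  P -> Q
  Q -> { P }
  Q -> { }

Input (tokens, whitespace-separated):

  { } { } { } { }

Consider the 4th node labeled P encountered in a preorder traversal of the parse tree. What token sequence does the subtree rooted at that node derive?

[P [Q { }] [P [Q { }] [P [Q { }] [P [Q { }]]]]]

{ }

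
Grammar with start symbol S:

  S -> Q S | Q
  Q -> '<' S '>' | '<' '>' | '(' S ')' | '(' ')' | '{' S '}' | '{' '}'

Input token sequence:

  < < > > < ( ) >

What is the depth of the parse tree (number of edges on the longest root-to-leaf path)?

[S [Q < [S [Q < >]] >] [S [Q < [S [Q ( )]] >]]]

5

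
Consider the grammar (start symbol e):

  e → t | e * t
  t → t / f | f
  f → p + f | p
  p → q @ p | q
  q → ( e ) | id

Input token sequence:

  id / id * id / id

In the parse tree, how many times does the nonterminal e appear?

[e [e [t [t [f [p [q id]]]] / [f [p [q id]]]]] * [t [t [f [p [q id]]]] / [f [p [q id]]]]]

2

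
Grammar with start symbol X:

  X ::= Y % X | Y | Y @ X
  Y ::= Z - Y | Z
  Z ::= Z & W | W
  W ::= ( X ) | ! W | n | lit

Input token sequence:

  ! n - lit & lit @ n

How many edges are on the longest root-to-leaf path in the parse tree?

6

[X [Y [Z [W ! [W n]]] - [Y [Z [Z [W lit]] & [W lit]]]] @ [X [Y [Z [W n]]]]]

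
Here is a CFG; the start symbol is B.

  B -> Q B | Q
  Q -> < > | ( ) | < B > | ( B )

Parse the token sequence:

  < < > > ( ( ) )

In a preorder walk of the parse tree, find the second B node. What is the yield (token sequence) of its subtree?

< >

[B [Q < [B [Q < >]] >] [B [Q ( [B [Q ( )]] )]]]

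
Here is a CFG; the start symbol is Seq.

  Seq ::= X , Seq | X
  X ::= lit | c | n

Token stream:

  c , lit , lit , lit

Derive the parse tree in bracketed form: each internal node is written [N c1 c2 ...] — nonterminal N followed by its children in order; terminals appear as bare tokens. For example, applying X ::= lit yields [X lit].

[Seq [X c] , [Seq [X lit] , [Seq [X lit] , [Seq [X lit]]]]]

Seq
X , Seq
c , Seq
c , X , Seq
c , lit , Seq
c , lit , X , Seq
c , lit , lit , Seq
c , lit , lit , X
c , lit , lit , lit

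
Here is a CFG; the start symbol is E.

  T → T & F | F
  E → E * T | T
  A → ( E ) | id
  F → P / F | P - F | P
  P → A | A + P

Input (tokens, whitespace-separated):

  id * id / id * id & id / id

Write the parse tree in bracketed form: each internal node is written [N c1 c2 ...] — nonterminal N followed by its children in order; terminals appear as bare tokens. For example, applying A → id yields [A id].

[E [E [E [T [F [P [A id]]]]] * [T [F [P [A id]] / [F [P [A id]]]]]] * [T [T [F [P [A id]]]] & [F [P [A id]] / [F [P [A id]]]]]]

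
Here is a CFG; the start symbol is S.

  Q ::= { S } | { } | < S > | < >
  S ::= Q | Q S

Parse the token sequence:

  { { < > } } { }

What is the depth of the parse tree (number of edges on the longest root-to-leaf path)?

6

[S [Q { [S [Q { [S [Q < >]] }]] }] [S [Q { }]]]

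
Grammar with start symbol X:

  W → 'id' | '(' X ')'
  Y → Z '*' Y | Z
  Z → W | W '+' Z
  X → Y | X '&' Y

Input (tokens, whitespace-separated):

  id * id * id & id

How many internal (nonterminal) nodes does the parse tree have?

14

[X [X [Y [Z [W id]] * [Y [Z [W id]] * [Y [Z [W id]]]]]] & [Y [Z [W id]]]]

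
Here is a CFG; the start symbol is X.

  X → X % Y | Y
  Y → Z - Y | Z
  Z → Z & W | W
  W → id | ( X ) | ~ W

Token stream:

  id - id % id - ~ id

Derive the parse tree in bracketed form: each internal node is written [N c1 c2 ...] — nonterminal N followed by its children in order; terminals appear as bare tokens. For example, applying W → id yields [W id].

X
X % Y
Y % Y
Z - Y % Y
W - Y % Y
id - Y % Y
id - Z % Y
id - W % Y
id - id % Y
id - id % Z - Y
id - id % W - Y
id - id % id - Y
id - id % id - Z
id - id % id - W
id - id % id - ~ W
id - id % id - ~ id

[X [X [Y [Z [W id]] - [Y [Z [W id]]]]] % [Y [Z [W id]] - [Y [Z [W ~ [W id]]]]]]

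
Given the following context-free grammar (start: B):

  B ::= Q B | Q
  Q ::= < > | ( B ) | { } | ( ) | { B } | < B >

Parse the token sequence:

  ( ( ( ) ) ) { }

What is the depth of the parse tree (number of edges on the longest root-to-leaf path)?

[B [Q ( [B [Q ( [B [Q ( )]] )]] )] [B [Q { }]]]

6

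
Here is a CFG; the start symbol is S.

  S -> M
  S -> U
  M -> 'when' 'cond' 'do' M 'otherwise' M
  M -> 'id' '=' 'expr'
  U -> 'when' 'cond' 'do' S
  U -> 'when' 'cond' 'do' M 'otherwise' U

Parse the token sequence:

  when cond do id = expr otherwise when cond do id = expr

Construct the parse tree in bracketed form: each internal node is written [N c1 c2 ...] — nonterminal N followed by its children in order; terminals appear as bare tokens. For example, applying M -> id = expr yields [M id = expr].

[S [U when cond do [M id = expr] otherwise [U when cond do [S [M id = expr]]]]]

S
U
when cond do M otherwise U
when cond do id = expr otherwise U
when cond do id = expr otherwise when cond do S
when cond do id = expr otherwise when cond do M
when cond do id = expr otherwise when cond do id = expr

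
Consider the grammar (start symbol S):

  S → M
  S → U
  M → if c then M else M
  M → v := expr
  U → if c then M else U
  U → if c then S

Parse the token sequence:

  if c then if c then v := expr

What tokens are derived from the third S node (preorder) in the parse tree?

v := expr

[S [U if c then [S [U if c then [S [M v := expr]]]]]]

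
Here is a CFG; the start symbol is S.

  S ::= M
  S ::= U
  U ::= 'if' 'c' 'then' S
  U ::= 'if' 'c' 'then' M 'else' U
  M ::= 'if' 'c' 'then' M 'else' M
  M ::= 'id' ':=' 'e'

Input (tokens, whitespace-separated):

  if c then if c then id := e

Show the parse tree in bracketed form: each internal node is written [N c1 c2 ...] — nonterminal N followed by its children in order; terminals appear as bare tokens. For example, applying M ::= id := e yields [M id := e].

S
U
if c then S
if c then U
if c then if c then S
if c then if c then M
if c then if c then id := e

[S [U if c then [S [U if c then [S [M id := e]]]]]]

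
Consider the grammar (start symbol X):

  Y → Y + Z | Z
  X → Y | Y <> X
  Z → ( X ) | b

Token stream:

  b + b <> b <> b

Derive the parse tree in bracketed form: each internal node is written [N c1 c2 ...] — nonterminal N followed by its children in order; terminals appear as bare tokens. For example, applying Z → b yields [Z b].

[X [Y [Y [Z b]] + [Z b]] <> [X [Y [Z b]] <> [X [Y [Z b]]]]]

X
Y <> X
Y + Z <> X
Z + Z <> X
b + Z <> X
b + b <> X
b + b <> Y <> X
b + b <> Z <> X
b + b <> b <> X
b + b <> b <> Y
b + b <> b <> Z
b + b <> b <> b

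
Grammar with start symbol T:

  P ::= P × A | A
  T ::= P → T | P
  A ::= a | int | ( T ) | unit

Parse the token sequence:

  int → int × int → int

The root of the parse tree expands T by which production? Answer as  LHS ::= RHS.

T ::= P → T

[T [P [A int]] → [T [P [P [A int]] × [A int]] → [T [P [A int]]]]]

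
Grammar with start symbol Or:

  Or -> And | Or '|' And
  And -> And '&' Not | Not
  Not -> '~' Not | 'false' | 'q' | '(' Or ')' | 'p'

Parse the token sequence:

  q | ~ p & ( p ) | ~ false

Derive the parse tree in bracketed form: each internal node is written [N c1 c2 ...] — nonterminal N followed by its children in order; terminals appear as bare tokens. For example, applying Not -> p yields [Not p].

[Or [Or [Or [And [Not q]]] | [And [And [Not ~ [Not p]]] & [Not ( [Or [And [Not p]]] )]]] | [And [Not ~ [Not false]]]]

Or
Or | And
Or | And | And
And | And | And
Not | And | And
q | And | And
q | And & Not | And
q | Not & Not | And
q | ~ Not & Not | And
q | ~ p & Not | And
q | ~ p & ( Or ) | And
q | ~ p & ( And ) | And
q | ~ p & ( Not ) | And
q | ~ p & ( p ) | And
q | ~ p & ( p ) | Not
q | ~ p & ( p ) | ~ Not
q | ~ p & ( p ) | ~ false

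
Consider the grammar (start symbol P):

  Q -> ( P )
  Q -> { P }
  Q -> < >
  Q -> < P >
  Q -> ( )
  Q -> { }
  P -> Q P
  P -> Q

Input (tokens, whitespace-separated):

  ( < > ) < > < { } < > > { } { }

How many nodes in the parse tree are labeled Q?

[P [Q ( [P [Q < >]] )] [P [Q < >] [P [Q < [P [Q { }] [P [Q < >]]] >] [P [Q { }] [P [Q { }]]]]]]

8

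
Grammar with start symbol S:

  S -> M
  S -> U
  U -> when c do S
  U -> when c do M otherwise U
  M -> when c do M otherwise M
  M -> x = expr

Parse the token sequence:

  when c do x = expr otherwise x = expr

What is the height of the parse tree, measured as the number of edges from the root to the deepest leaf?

[S [M when c do [M x = expr] otherwise [M x = expr]]]

3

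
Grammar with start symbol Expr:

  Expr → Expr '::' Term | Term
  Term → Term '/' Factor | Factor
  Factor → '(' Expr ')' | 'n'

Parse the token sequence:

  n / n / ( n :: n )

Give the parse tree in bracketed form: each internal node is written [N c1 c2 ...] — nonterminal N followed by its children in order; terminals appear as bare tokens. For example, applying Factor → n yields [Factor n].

Expr
Term
Term / Factor
Term / Factor / Factor
Factor / Factor / Factor
n / Factor / Factor
n / n / Factor
n / n / ( Expr )
n / n / ( Expr :: Term )
n / n / ( Term :: Term )
n / n / ( Factor :: Term )
n / n / ( n :: Term )
n / n / ( n :: Factor )
n / n / ( n :: n )

[Expr [Term [Term [Term [Factor n]] / [Factor n]] / [Factor ( [Expr [Expr [Term [Factor n]]] :: [Term [Factor n]]] )]]]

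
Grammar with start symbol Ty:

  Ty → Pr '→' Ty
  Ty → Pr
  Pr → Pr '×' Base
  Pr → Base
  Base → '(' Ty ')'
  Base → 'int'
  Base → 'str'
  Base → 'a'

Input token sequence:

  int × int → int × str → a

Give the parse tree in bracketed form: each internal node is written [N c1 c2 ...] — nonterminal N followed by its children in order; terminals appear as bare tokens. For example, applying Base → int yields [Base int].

[Ty [Pr [Pr [Base int]] × [Base int]] → [Ty [Pr [Pr [Base int]] × [Base str]] → [Ty [Pr [Base a]]]]]

Ty
Pr → Ty
Pr × Base → Ty
Base × Base → Ty
int × Base → Ty
int × int → Ty
int × int → Pr → Ty
int × int → Pr × Base → Ty
int × int → Base × Base → Ty
int × int → int × Base → Ty
int × int → int × str → Ty
int × int → int × str → Pr
int × int → int × str → Base
int × int → int × str → a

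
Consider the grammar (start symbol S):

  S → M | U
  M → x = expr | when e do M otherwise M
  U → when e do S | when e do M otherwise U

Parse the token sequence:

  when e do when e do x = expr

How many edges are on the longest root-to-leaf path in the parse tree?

[S [U when e do [S [U when e do [S [M x = expr]]]]]]

6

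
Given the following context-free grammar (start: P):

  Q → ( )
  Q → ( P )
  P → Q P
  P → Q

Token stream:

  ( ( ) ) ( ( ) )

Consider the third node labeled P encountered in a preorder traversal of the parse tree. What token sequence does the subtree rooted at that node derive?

( ( ) )

[P [Q ( [P [Q ( )]] )] [P [Q ( [P [Q ( )]] )]]]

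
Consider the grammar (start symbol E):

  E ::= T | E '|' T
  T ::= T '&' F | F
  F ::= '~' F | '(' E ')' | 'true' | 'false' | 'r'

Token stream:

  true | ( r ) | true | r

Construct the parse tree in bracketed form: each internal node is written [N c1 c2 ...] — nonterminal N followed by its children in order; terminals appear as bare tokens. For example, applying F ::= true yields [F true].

[E [E [E [E [T [F true]]] | [T [F ( [E [T [F r]]] )]]] | [T [F true]]] | [T [F r]]]

E
E | T
E | T | T
E | T | T | T
T | T | T | T
F | T | T | T
true | T | T | T
true | F | T | T
true | ( E ) | T | T
true | ( T ) | T | T
true | ( F ) | T | T
true | ( r ) | T | T
true | ( r ) | F | T
true | ( r ) | true | T
true | ( r ) | true | F
true | ( r ) | true | r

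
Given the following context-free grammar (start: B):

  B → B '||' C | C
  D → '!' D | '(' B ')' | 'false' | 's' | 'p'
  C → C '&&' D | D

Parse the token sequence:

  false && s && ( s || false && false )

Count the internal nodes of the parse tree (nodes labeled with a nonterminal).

[B [C [C [C [D false]] && [D s]] && [D ( [B [B [C [D s]]] || [C [C [D false]] && [D false]]] )]]]

15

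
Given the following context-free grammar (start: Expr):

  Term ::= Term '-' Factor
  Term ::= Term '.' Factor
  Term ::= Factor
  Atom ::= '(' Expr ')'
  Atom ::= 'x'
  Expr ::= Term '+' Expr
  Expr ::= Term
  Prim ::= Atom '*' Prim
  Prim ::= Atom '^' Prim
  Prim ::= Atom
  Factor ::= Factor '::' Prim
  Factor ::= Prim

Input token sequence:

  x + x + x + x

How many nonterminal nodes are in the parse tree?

20

[Expr [Term [Factor [Prim [Atom x]]]] + [Expr [Term [Factor [Prim [Atom x]]]] + [Expr [Term [Factor [Prim [Atom x]]]] + [Expr [Term [Factor [Prim [Atom x]]]]]]]]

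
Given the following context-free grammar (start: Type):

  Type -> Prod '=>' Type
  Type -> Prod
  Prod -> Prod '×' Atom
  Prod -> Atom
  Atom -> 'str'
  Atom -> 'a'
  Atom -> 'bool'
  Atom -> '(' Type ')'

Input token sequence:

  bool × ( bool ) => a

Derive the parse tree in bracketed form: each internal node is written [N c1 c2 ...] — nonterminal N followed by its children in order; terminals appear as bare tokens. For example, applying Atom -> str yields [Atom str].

[Type [Prod [Prod [Atom bool]] × [Atom ( [Type [Prod [Atom bool]]] )]] => [Type [Prod [Atom a]]]]

Type
Prod => Type
Prod × Atom => Type
Atom × Atom => Type
bool × Atom => Type
bool × ( Type ) => Type
bool × ( Prod ) => Type
bool × ( Atom ) => Type
bool × ( bool ) => Type
bool × ( bool ) => Prod
bool × ( bool ) => Atom
bool × ( bool ) => a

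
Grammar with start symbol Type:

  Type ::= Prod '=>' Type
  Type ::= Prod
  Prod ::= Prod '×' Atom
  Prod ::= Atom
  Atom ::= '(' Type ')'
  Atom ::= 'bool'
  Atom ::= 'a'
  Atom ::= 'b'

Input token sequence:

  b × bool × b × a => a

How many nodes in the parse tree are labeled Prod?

5

[Type [Prod [Prod [Prod [Prod [Atom b]] × [Atom bool]] × [Atom b]] × [Atom a]] => [Type [Prod [Atom a]]]]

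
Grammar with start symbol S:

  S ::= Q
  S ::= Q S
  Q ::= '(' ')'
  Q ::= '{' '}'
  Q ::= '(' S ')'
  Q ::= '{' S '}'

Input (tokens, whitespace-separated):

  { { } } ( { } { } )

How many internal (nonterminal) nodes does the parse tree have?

[S [Q { [S [Q { }]] }] [S [Q ( [S [Q { }] [S [Q { }]]] )]]]

10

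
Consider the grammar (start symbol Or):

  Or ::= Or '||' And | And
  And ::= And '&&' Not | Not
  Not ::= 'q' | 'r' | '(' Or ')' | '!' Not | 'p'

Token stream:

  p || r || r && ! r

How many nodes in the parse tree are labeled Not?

5

[Or [Or [Or [And [Not p]]] || [And [Not r]]] || [And [And [Not r]] && [Not ! [Not r]]]]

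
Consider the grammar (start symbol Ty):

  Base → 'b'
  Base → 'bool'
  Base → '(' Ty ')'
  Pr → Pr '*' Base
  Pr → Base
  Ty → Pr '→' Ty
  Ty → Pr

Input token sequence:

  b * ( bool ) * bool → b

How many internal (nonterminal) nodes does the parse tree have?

[Ty [Pr [Pr [Pr [Base b]] * [Base ( [Ty [Pr [Base bool]]] )]] * [Base bool]] → [Ty [Pr [Base b]]]]

13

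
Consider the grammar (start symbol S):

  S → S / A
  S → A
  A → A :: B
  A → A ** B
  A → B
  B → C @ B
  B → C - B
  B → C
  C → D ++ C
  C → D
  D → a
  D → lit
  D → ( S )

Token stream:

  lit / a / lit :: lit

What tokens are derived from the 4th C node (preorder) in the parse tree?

[S [S [S [A [B [C [D lit]]]]] / [A [B [C [D a]]]]] / [A [A [B [C [D lit]]]] :: [B [C [D lit]]]]]

lit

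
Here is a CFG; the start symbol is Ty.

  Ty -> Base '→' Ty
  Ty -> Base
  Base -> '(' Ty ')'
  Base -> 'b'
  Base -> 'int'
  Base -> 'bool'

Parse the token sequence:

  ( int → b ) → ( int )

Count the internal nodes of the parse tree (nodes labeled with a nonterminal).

[Ty [Base ( [Ty [Base int] → [Ty [Base b]]] )] → [Ty [Base ( [Ty [Base int]] )]]]

10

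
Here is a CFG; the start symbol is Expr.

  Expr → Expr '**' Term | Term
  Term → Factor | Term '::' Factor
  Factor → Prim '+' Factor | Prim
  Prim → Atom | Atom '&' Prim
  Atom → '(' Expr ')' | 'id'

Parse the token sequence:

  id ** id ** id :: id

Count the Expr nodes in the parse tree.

3

[Expr [Expr [Expr [Term [Factor [Prim [Atom id]]]]] ** [Term [Factor [Prim [Atom id]]]]] ** [Term [Term [Factor [Prim [Atom id]]]] :: [Factor [Prim [Atom id]]]]]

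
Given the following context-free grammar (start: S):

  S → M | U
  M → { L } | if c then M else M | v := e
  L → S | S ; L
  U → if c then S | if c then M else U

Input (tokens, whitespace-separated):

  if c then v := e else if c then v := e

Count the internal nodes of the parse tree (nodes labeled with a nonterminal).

6

[S [U if c then [M v := e] else [U if c then [S [M v := e]]]]]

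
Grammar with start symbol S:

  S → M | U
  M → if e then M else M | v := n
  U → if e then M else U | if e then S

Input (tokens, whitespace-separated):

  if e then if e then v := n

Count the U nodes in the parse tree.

2

[S [U if e then [S [U if e then [S [M v := n]]]]]]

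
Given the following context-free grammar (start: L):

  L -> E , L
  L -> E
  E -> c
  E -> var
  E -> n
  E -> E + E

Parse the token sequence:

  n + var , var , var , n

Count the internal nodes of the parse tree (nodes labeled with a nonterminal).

10

[L [E [E n] + [E var]] , [L [E var] , [L [E var] , [L [E n]]]]]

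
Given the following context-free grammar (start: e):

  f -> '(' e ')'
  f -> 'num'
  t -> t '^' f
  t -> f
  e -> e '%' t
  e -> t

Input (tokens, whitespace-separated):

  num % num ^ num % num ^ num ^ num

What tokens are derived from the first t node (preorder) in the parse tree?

[e [e [e [t [f num]]] % [t [t [f num]] ^ [f num]]] % [t [t [t [f num]] ^ [f num]] ^ [f num]]]

num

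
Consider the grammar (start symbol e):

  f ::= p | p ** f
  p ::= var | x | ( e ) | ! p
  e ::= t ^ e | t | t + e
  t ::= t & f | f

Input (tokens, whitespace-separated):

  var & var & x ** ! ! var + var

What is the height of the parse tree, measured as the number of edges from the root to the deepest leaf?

[e [t [t [t [f [p var]]] & [f [p var]]] & [f [p x] ** [f [p ! [p ! [p var]]]]]] + [e [t [f [p var]]]]]

7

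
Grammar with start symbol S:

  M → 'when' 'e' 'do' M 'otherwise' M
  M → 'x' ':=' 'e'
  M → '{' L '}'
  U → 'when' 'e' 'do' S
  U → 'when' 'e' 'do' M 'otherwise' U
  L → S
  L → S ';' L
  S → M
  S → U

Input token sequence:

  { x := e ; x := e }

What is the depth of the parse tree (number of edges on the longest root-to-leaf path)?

6

[S [M { [L [S [M x := e]] ; [L [S [M x := e]]]] }]]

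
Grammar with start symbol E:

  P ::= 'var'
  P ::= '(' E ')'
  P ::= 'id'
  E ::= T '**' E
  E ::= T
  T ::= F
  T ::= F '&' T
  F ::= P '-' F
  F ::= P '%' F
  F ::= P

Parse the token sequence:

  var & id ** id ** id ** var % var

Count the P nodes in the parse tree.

[E [T [F [P var]] & [T [F [P id]]]] ** [E [T [F [P id]]] ** [E [T [F [P id]]] ** [E [T [F [P var] % [F [P var]]]]]]]]

6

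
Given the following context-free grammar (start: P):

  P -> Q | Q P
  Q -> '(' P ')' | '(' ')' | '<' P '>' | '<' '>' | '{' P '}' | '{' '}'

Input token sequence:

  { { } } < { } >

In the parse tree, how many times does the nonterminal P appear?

[P [Q { [P [Q { }]] }] [P [Q < [P [Q { }]] >]]]

4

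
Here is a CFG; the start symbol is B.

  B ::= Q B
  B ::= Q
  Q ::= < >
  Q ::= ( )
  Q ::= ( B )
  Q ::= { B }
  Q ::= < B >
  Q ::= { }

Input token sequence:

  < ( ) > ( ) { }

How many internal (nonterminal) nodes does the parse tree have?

8

[B [Q < [B [Q ( )]] >] [B [Q ( )] [B [Q { }]]]]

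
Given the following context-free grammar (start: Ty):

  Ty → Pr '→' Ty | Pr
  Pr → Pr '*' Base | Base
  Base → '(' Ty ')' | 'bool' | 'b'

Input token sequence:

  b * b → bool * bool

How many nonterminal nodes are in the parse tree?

[Ty [Pr [Pr [Base b]] * [Base b]] → [Ty [Pr [Pr [Base bool]] * [Base bool]]]]

10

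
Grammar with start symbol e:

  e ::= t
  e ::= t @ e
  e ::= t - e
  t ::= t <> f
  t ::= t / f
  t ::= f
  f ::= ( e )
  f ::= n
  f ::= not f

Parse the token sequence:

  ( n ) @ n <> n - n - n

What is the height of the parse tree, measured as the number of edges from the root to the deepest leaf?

6

[e [t [f ( [e [t [f n]]] )]] @ [e [t [t [f n]] <> [f n]] - [e [t [f n]] - [e [t [f n]]]]]]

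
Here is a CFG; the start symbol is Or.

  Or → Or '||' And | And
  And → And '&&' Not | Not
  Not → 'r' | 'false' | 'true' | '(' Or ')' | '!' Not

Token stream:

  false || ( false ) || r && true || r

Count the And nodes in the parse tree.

[Or [Or [Or [Or [And [Not false]]] || [And [Not ( [Or [And [Not false]]] )]]] || [And [And [Not r]] && [Not true]]] || [And [Not r]]]

6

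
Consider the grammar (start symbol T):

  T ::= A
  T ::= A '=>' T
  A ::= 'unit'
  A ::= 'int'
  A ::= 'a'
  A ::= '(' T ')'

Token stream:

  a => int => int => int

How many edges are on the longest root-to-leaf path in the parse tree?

5

[T [A a] => [T [A int] => [T [A int] => [T [A int]]]]]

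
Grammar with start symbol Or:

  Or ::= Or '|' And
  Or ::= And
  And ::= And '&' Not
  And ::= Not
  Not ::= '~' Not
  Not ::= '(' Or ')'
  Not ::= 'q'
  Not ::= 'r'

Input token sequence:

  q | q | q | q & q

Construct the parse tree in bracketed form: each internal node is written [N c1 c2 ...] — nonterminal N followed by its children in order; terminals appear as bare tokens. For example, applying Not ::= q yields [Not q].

Or
Or | And
Or | And | And
Or | And | And | And
And | And | And | And
Not | And | And | And
q | And | And | And
q | Not | And | And
q | q | And | And
q | q | Not | And
q | q | q | And
q | q | q | And & Not
q | q | q | Not & Not
q | q | q | q & Not
q | q | q | q & q

[Or [Or [Or [Or [And [Not q]]] | [And [Not q]]] | [And [Not q]]] | [And [And [Not q]] & [Not q]]]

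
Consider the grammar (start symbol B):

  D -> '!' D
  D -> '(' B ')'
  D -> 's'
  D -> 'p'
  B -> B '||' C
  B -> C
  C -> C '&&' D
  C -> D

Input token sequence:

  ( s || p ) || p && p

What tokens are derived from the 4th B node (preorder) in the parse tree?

s

[B [B [C [D ( [B [B [C [D s]]] || [C [D p]]] )]]] || [C [C [D p]] && [D p]]]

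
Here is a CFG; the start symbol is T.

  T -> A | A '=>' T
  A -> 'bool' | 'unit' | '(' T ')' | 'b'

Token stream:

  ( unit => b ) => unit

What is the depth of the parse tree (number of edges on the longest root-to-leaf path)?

[T [A ( [T [A unit] => [T [A b]]] )] => [T [A unit]]]

5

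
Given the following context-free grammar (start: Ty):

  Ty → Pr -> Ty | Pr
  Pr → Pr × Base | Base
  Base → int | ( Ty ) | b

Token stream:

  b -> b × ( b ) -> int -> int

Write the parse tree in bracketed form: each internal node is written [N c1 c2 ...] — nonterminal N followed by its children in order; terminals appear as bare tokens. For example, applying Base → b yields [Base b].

Ty
Pr -> Ty
Base -> Ty
b -> Ty
b -> Pr -> Ty
b -> Pr × Base -> Ty
b -> Base × Base -> Ty
b -> b × Base -> Ty
b -> b × ( Ty ) -> Ty
b -> b × ( Pr ) -> Ty
b -> b × ( Base ) -> Ty
b -> b × ( b ) -> Ty
b -> b × ( b ) -> Pr -> Ty
b -> b × ( b ) -> Base -> Ty
b -> b × ( b ) -> int -> Ty
b -> b × ( b ) -> int -> Pr
b -> b × ( b ) -> int -> Base
b -> b × ( b ) -> int -> int

[Ty [Pr [Base b]] -> [Ty [Pr [Pr [Base b]] × [Base ( [Ty [Pr [Base b]]] )]] -> [Ty [Pr [Base int]] -> [Ty [Pr [Base int]]]]]]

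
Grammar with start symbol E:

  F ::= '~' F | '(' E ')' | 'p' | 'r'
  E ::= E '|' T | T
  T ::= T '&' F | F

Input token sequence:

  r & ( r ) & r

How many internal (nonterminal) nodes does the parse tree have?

10

[E [T [T [T [F r]] & [F ( [E [T [F r]]] )]] & [F r]]]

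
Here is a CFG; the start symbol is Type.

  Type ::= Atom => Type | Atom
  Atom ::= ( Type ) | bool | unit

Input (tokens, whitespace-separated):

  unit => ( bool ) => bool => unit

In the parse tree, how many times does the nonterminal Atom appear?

5

[Type [Atom unit] => [Type [Atom ( [Type [Atom bool]] )] => [Type [Atom bool] => [Type [Atom unit]]]]]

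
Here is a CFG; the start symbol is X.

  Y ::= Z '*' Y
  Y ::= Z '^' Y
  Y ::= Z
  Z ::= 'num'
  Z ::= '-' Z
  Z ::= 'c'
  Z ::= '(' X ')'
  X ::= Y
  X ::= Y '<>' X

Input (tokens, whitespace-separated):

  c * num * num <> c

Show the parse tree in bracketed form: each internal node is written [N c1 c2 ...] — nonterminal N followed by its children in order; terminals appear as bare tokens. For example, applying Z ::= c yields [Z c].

X
Y <> X
Z * Y <> X
c * Y <> X
c * Z * Y <> X
c * num * Y <> X
c * num * Z <> X
c * num * num <> X
c * num * num <> Y
c * num * num <> Z
c * num * num <> c

[X [Y [Z c] * [Y [Z num] * [Y [Z num]]]] <> [X [Y [Z c]]]]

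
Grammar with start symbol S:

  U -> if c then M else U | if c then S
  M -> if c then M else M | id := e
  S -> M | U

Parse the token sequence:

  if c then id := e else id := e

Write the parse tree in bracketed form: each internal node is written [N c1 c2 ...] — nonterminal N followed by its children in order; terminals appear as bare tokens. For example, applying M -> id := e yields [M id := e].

[S [M if c then [M id := e] else [M id := e]]]

S
M
if c then M else M
if c then id := e else M
if c then id := e else id := e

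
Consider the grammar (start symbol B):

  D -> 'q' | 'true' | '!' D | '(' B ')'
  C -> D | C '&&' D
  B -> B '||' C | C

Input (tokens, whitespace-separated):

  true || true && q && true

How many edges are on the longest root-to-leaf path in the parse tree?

[B [B [C [D true]]] || [C [C [C [D true]] && [D q]] && [D true]]]

5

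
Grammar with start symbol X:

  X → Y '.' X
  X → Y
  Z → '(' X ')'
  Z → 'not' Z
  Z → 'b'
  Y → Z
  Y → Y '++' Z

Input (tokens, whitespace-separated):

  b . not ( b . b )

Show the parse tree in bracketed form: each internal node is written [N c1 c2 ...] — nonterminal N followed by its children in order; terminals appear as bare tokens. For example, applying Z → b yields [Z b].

[X [Y [Z b]] . [X [Y [Z not [Z ( [X [Y [Z b]] . [X [Y [Z b]]]] )]]]]]

X
Y . X
Z . X
b . X
b . Y
b . Z
b . not Z
b . not ( X )
b . not ( Y . X )
b . not ( Z . X )
b . not ( b . X )
b . not ( b . Y )
b . not ( b . Z )
b . not ( b . b )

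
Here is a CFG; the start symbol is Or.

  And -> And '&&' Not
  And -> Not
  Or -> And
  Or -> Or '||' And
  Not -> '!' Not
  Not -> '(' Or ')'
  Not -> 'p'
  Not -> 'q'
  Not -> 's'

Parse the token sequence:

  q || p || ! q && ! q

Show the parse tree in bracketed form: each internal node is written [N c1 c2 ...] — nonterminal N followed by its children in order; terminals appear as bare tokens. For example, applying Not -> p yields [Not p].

Or
Or || And
Or || And || And
And || And || And
Not || And || And
q || And || And
q || Not || And
q || p || And
q || p || And && Not
q || p || Not && Not
q || p || ! Not && Not
q || p || ! q && Not
q || p || ! q && ! Not
q || p || ! q && ! q

[Or [Or [Or [And [Not q]]] || [And [Not p]]] || [And [And [Not ! [Not q]]] && [Not ! [Not q]]]]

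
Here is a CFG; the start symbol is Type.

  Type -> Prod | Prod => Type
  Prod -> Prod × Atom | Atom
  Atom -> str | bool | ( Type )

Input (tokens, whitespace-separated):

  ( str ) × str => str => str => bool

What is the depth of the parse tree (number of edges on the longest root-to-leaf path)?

7

[Type [Prod [Prod [Atom ( [Type [Prod [Atom str]]] )]] × [Atom str]] => [Type [Prod [Atom str]] => [Type [Prod [Atom str]] => [Type [Prod [Atom bool]]]]]]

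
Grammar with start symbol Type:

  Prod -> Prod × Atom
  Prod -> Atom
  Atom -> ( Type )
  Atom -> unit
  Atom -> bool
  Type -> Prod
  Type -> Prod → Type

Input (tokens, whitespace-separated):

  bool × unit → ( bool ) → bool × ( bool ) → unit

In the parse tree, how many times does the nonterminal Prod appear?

8

[Type [Prod [Prod [Atom bool]] × [Atom unit]] → [Type [Prod [Atom ( [Type [Prod [Atom bool]]] )]] → [Type [Prod [Prod [Atom bool]] × [Atom ( [Type [Prod [Atom bool]]] )]] → [Type [Prod [Atom unit]]]]]]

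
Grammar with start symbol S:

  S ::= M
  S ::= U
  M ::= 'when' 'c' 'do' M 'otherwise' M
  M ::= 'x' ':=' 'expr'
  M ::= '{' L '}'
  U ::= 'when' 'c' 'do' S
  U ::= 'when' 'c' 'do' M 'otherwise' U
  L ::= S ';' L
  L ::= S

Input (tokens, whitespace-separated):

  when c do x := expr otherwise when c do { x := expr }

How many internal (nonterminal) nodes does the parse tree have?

9

[S [U when c do [M x := expr] otherwise [U when c do [S [M { [L [S [M x := expr]]] }]]]]]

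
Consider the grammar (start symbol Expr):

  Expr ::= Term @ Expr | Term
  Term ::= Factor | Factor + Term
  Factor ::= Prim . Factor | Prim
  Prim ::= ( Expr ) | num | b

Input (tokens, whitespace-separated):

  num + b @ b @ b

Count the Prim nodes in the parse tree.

[Expr [Term [Factor [Prim num]] + [Term [Factor [Prim b]]]] @ [Expr [Term [Factor [Prim b]]] @ [Expr [Term [Factor [Prim b]]]]]]

4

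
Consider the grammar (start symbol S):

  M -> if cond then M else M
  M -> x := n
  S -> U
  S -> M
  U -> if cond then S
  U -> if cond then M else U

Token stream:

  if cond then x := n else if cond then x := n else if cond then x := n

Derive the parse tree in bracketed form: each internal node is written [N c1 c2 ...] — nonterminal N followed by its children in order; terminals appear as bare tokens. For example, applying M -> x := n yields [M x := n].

[S [U if cond then [M x := n] else [U if cond then [M x := n] else [U if cond then [S [M x := n]]]]]]

S
U
if cond then M else U
if cond then x := n else U
if cond then x := n else if cond then M else U
if cond then x := n else if cond then x := n else U
if cond then x := n else if cond then x := n else if cond then S
if cond then x := n else if cond then x := n else if cond then M
if cond then x := n else if cond then x := n else if cond then x := n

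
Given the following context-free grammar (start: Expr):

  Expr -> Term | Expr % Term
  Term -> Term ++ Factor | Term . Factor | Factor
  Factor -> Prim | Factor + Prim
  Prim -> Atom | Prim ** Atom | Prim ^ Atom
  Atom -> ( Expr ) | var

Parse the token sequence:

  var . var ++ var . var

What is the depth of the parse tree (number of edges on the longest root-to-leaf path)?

8

[Expr [Term [Term [Term [Term [Factor [Prim [Atom var]]]] . [Factor [Prim [Atom var]]]] ++ [Factor [Prim [Atom var]]]] . [Factor [Prim [Atom var]]]]]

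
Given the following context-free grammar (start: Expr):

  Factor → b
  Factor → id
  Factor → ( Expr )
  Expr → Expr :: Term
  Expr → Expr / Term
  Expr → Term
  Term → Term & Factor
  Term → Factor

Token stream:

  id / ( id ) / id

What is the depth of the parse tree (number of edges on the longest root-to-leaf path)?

[Expr [Expr [Expr [Term [Factor id]]] / [Term [Factor ( [Expr [Term [Factor id]]] )]]] / [Term [Factor id]]]

7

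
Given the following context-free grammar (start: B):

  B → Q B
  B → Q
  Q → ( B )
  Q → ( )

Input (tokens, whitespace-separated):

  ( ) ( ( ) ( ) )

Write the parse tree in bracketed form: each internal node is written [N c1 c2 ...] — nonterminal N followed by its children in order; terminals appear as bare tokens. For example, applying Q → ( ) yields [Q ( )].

[B [Q ( )] [B [Q ( [B [Q ( )] [B [Q ( )]]] )]]]

B
Q B
( ) B
( ) Q
( ) ( B )
( ) ( Q B )
( ) ( ( ) B )
( ) ( ( ) Q )
( ) ( ( ) ( ) )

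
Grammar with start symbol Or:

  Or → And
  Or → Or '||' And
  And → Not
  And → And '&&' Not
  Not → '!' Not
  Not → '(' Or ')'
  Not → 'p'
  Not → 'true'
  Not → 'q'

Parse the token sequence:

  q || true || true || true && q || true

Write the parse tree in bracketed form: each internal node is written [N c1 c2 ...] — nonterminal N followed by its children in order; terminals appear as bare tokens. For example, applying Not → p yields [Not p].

Or
Or || And
Or || And || And
Or || And || And || And
Or || And || And || And || And
And || And || And || And || And
Not || And || And || And || And
q || And || And || And || And
q || Not || And || And || And
q || true || And || And || And
q || true || Not || And || And
q || true || true || And || And
q || true || true || And && Not || And
q || true || true || Not && Not || And
q || true || true || true && Not || And
q || true || true || true && q || And
q || true || true || true && q || Not
q || true || true || true && q || true

[Or [Or [Or [Or [Or [And [Not q]]] || [And [Not true]]] || [And [Not true]]] || [And [And [Not true]] && [Not q]]] || [And [Not true]]]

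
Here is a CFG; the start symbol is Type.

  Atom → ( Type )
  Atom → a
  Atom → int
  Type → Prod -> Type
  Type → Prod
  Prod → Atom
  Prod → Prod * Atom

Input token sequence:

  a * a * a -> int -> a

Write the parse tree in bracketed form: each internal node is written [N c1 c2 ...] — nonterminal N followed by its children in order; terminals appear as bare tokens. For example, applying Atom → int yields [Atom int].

Type
Prod -> Type
Prod * Atom -> Type
Prod * Atom * Atom -> Type
Atom * Atom * Atom -> Type
a * Atom * Atom -> Type
a * a * Atom -> Type
a * a * a -> Type
a * a * a -> Prod -> Type
a * a * a -> Atom -> Type
a * a * a -> int -> Type
a * a * a -> int -> Prod
a * a * a -> int -> Atom
a * a * a -> int -> a

[Type [Prod [Prod [Prod [Atom a]] * [Atom a]] * [Atom a]] -> [Type [Prod [Atom int]] -> [Type [Prod [Atom a]]]]]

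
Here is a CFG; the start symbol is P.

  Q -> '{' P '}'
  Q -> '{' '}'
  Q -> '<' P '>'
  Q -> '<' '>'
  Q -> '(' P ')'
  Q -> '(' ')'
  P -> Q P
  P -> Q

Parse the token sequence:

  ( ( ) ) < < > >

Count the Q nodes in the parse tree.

[P [Q ( [P [Q ( )]] )] [P [Q < [P [Q < >]] >]]]

4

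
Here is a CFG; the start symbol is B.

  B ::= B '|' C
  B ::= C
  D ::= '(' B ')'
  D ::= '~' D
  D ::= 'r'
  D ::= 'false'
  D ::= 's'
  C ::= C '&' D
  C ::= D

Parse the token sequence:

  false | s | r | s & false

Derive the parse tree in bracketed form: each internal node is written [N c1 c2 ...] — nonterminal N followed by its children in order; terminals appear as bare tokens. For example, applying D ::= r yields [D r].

B
B | C
B | C | C
B | C | C | C
C | C | C | C
D | C | C | C
false | C | C | C
false | D | C | C
false | s | C | C
false | s | D | C
false | s | r | C
false | s | r | C & D
false | s | r | D & D
false | s | r | s & D
false | s | r | s & false

[B [B [B [B [C [D false]]] | [C [D s]]] | [C [D r]]] | [C [C [D s]] & [D false]]]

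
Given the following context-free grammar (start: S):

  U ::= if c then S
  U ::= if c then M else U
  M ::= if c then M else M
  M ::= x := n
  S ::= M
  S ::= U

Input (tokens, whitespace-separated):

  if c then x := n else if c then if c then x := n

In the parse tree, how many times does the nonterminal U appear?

[S [U if c then [M x := n] else [U if c then [S [U if c then [S [M x := n]]]]]]]

3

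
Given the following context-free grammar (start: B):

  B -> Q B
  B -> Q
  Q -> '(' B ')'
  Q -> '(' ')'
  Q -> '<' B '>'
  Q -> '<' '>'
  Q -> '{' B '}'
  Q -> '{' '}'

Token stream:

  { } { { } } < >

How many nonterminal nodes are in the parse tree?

[B [Q { }] [B [Q { [B [Q { }]] }] [B [Q < >]]]]

8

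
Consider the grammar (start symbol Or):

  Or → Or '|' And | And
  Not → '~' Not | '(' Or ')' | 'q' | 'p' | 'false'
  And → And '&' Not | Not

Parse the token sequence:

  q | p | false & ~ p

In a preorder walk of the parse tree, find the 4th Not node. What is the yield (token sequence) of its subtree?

~ p

[Or [Or [Or [And [Not q]]] | [And [Not p]]] | [And [And [Not false]] & [Not ~ [Not p]]]]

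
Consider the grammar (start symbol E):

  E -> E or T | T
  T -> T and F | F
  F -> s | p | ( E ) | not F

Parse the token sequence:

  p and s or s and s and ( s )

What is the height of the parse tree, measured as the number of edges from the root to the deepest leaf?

6

[E [E [T [T [F p]] and [F s]]] or [T [T [T [F s]] and [F s]] and [F ( [E [T [F s]]] )]]]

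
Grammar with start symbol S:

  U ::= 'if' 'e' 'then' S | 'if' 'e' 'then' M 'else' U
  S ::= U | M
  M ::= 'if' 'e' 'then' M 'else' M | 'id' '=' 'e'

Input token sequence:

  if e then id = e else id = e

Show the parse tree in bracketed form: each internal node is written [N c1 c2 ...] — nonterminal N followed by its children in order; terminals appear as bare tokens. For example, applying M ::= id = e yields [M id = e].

[S [M if e then [M id = e] else [M id = e]]]

S
M
if e then M else M
if e then id = e else M
if e then id = e else id = e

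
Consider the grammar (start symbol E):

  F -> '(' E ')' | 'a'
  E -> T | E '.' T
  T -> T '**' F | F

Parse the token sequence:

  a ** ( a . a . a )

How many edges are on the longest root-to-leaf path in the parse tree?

[E [T [T [F a]] ** [F ( [E [E [E [T [F a]]] . [T [F a]]] . [T [F a]]] )]]]

8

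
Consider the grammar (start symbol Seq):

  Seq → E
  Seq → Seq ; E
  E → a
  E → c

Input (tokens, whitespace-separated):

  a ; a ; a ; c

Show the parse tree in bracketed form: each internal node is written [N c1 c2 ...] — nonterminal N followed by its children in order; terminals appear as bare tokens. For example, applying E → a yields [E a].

Seq
Seq ; E
Seq ; E ; E
Seq ; E ; E ; E
E ; E ; E ; E
a ; E ; E ; E
a ; a ; E ; E
a ; a ; a ; E
a ; a ; a ; c

[Seq [Seq [Seq [Seq [E a]] ; [E a]] ; [E a]] ; [E c]]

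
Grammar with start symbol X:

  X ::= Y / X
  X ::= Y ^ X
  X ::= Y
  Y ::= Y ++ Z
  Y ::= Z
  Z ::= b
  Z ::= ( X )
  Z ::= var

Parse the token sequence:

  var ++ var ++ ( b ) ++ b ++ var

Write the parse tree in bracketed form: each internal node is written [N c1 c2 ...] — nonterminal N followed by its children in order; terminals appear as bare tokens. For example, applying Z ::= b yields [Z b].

[X [Y [Y [Y [Y [Y [Z var]] ++ [Z var]] ++ [Z ( [X [Y [Z b]]] )]] ++ [Z b]] ++ [Z var]]]

X
Y
Y ++ Z
Y ++ Z ++ Z
Y ++ Z ++ Z ++ Z
Y ++ Z ++ Z ++ Z ++ Z
Z ++ Z ++ Z ++ Z ++ Z
var ++ Z ++ Z ++ Z ++ Z
var ++ var ++ Z ++ Z ++ Z
var ++ var ++ ( X ) ++ Z ++ Z
var ++ var ++ ( Y ) ++ Z ++ Z
var ++ var ++ ( Z ) ++ Z ++ Z
var ++ var ++ ( b ) ++ Z ++ Z
var ++ var ++ ( b ) ++ b ++ Z
var ++ var ++ ( b ) ++ b ++ var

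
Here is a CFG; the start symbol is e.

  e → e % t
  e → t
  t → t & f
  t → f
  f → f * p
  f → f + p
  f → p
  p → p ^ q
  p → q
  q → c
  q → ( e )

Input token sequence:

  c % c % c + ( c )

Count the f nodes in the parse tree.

[e [e [e [t [f [p [q c]]]]] % [t [f [p [q c]]]]] % [t [f [f [p [q c]]] + [p [q ( [e [t [f [p [q c]]]]] )]]]]]

5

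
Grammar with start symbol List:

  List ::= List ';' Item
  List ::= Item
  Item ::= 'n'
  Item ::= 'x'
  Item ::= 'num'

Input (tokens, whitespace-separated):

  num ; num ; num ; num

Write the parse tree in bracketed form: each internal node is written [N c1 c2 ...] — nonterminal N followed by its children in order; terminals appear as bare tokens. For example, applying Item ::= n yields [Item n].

[List [List [List [List [Item num]] ; [Item num]] ; [Item num]] ; [Item num]]

List
List ; Item
List ; Item ; Item
List ; Item ; Item ; Item
Item ; Item ; Item ; Item
num ; Item ; Item ; Item
num ; num ; Item ; Item
num ; num ; num ; Item
num ; num ; num ; num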